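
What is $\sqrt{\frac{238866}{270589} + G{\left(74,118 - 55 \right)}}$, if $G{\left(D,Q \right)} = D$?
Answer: $\frac{2 \sqrt{1370699156057}}{270589} \approx 8.6535$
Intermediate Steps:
$\sqrt{\frac{238866}{270589} + G{\left(74,118 - 55 \right)}} = \sqrt{\frac{238866}{270589} + 74} = \sqrt{\frac{20262452}{270589}} = \frac{2 \sqrt{1370699156057}}{270589}$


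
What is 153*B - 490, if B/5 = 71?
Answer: 53825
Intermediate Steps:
B = 355 (B = 5*71 = 355)
153*B - 490 = 153*355 - 490 = 54315 - 490 = 53825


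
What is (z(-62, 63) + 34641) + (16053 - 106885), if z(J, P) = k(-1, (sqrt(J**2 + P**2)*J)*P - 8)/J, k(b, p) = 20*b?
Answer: -1741911/31 ≈ -56191.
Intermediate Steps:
z(J, P) = -20/J (z(J, P) = (20*(-1))/J = -20/J)
(z(-62, 63) + 34641) + (16053 - 106885) = (-20/(-62) + 34641) + (16053 - 106885) = (-20*(-1/62) + 34641) - 90832 = (10/31 + 34641) - 90832 = 1073881/31 - 90832 = -1741911/31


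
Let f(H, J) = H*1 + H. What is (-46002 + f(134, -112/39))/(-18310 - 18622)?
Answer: 22867/18466 ≈ 1.2383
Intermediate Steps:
f(H, J) = 2*H (f(H, J) = H + H = 2*H)
(-46002 + f(134, -112/39))/(-18310 - 18622) = (-46002 + 2*134)/(-18310 - 18622) = (-46002 + 268)/(-36932) = -45734*(-1/36932) = 22867/18466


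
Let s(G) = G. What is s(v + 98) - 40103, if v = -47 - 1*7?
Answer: -40059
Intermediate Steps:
v = -54 (v = -47 - 7 = -54)
s(v + 98) - 40103 = (-54 + 98) - 40103 = 44 - 40103 = -40059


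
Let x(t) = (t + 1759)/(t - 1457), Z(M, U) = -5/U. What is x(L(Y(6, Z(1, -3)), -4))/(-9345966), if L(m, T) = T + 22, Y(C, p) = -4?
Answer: 1777/13448845074 ≈ 1.3213e-7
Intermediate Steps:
L(m, T) = 22 + T
x(t) = (1759 + t)/(-1457 + t)
x(L(Y(6, Z(1, -3)), -4))/(-9345966) = ((1759 + (22 - 4))/(-1457 + (22 - 4)))/(-9345966) = ((1759 + 18)/(-1457 + 18))*(-1/9345966) = (1777/(-1439))*(-1/9345966) = -1/1439*1777*(-1/9345966) = -1777/1439*(-1/9345966) = 1777/13448845074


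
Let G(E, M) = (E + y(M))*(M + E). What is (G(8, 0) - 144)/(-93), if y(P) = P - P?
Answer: 80/93 ≈ 0.86022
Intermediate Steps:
y(P) = 0
G(E, M) = E*(E + M) (G(E, M) = (E + 0)*(M + E) = E*(E + M))
(G(8, 0) - 144)/(-93) = (8*(8 + 0) - 144)/(-93) = -(8*8 - 144)/93 = -(64 - 144)/93 = -1/93*(-80) = 80/93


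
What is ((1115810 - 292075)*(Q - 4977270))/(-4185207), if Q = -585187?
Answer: 4581990516895/4185207 ≈ 1.0948e+6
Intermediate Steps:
((1115810 - 292075)*(Q - 4977270))/(-4185207) = ((1115810 - 292075)*(-585187 - 4977270))/(-4185207) = (823735*(-5562457))*(-1/4185207) = -4581990516895*(-1/4185207) = 4581990516895/4185207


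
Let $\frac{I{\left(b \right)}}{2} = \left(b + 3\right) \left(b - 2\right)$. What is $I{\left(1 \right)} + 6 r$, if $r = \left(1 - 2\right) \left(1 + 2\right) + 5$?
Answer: $4$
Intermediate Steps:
$I{\left(b \right)} = 2 \left(-2 + b\right) \left(3 + b\right)$ ($I{\left(b \right)} = 2 \left(b + 3\right) \left(b - 2\right) = 2 \left(3 + b\right) \left(-2 + b\right) = 2 \left(-2 + b\right) \left(3 + b\right)$)
$r = 2$ ($r = \left(1 - 2\right) 3 + 5 = \left(-1\right) 3 + 5 = -3 + 5 = 2$)
$I{\left(1 \right)} + 6 r = \left(-12 + 2 \cdot 1 + 2 \cdot 1^{2}\right) + 6 \cdot 2 = \left(-12 + 2 + 2 \cdot 1\right) + 12 = \left(-12 + 2 + 2\right) + 12 = -8 + 12 = 4$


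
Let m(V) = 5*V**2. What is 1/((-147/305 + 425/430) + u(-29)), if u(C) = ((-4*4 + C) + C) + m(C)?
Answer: 26230/108369413 ≈ 0.00024204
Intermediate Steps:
u(C) = -16 + 2*C + 5*C**2 (u(C) = ((-4*4 + C) + C) + 5*C**2 = ((-16 + C) + C) + 5*C**2 = (-16 + 2*C) + 5*C**2 = -16 + 2*C + 5*C**2)
1/((-147/305 + 425/430) + u(-29)) = 1/((-147/305 + 425/430) + (-16 + 2*(-29) + 5*(-29)**2)) = 1/((-147*1/305 + 425*(1/430)) + (-16 - 58 + 5*841)) = 1/((-147/305 + 85/86) + (-16 - 58 + 4205)) = 1/(13283/26230 + 4131) = 1/(108369413/26230) = 26230/108369413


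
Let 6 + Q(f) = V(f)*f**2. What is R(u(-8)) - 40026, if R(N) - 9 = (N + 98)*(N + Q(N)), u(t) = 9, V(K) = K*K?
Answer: 662331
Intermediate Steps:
V(K) = K**2
Q(f) = -6 + f**4 (Q(f) = -6 + f**2*f**2 = -6 + f**4)
R(N) = 9 + (98 + N)*(-6 + N + N**4) (R(N) = 9 + (N + 98)*(N + (-6 + N**4)) = 9 + (98 + N)*(-6 + N + N**4))
R(u(-8)) - 40026 = (-579 + 9**2 + 9**5 + 92*9 + 98*9**4) - 40026 = (-579 + 81 + 59049 + 828 + 98*6561) - 40026 = (-579 + 81 + 59049 + 828 + 642978) - 40026 = 702357 - 40026 = 662331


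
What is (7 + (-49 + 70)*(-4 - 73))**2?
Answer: 2592100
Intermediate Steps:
(7 + (-49 + 70)*(-4 - 73))**2 = (7 + 21*(-77))**2 = (7 - 1617)**2 = (-1610)**2 = 2592100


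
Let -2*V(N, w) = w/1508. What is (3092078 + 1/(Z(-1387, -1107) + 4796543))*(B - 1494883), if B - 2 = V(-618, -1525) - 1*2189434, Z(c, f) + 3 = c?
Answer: -164755886953545498456525/14462181448 ≈ -1.1392e+13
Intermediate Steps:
V(N, w) = -w/3016 (V(N, w) = -w/(2*1508) = -w/3016)
Z(c, f) = -3 + c
B = -6603325387/3016 (B = 2 + (-1/3016*(-1525) - 1*2189434) = 2 + (1525/3016 - 2189434) = 2 - 6603331419/3016 = -6603325387/3016 ≈ -2.1894e+6)
(3092078 + 1/(Z(-1387, -1107) + 4796543))*(B - 1494883) = (3092078 + 1/((-3 - 1387) + 4796543))*(-6603325387/3016 - 1494883) = (3092078 + 1/(-1390 + 4796543))*(-11111892515/3016) = (3092078 + 1/4795153)*(-11111892515/3016) = (14826987097935/4795153)*(-11111892515/3016) = -164755886953545498456525/14462181448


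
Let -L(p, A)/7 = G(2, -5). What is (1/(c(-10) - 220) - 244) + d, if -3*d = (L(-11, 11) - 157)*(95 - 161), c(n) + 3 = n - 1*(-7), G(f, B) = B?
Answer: -661729/226 ≈ -2928.0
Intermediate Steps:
L(p, A) = 35 (L(p, A) = -7*(-5) = 35)
c(n) = 4 + n (c(n) = -3 + (n - 1*(-7)) = -3 + (n + 7) = -3 + (7 + n) = 4 + n)
d = -2684 (d = -(35 - 157)*(95 - 161)/3 = -(-122)*(-66)/3 = -⅓*8052 = -2684)
(1/(c(-10) - 220) - 244) + d = (1/((4 - 10) - 220) - 244) - 2684 = (1/(-6 - 220) - 244) - 2684 = (1/(-226) - 244) - 2684 = (-1/226 - 244) - 2684 = -55145/226 - 2684 = -661729/226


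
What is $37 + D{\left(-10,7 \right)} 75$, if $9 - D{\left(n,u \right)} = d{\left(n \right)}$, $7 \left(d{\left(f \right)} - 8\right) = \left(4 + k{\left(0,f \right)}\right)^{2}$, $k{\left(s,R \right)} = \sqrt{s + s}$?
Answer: $- \frac{416}{7} \approx -59.429$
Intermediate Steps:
$k{\left(s,R \right)} = \sqrt{2} \sqrt{s}$ ($k{\left(s,R \right)} = \sqrt{2 s} = \sqrt{2} \sqrt{s}$)
$d{\left(f \right)} = \frac{72}{7}$ ($d{\left(f \right)} = 8 + \frac{\left(4 + \sqrt{2} \sqrt{0}\right)^{2}}{7} = 8 + \frac{\left(4 + \sqrt{2} \cdot 0\right)^{2}}{7} = 8 + \frac{\left(4 + 0\right)^{2}}{7} = 8 + \frac{4^{2}}{7} = 8 + \frac{1}{7} \cdot 16 = 8 + \frac{16}{7} = \frac{72}{7}$)
$D{\left(n,u \right)} = - \frac{9}{7}$ ($D{\left(n,u \right)} = 9 - \frac{72}{7} = - \frac{9}{7}$)
$37 + D{\left(-10,7 \right)} 75 = 37 - \frac{675}{7} = - \frac{416}{7}$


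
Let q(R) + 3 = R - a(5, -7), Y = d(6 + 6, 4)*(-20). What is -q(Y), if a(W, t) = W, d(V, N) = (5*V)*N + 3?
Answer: 4868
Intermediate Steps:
d(V, N) = 3 + 5*N*V (d(V, N) = 5*N*V + 3 = 3 + 5*N*V)
Y = -4860 (Y = (3 + 5*4*(6 + 6))*(-20) = (3 + 5*4*12)*(-20) = (3 + 240)*(-20) = 243*(-20) = -4860)
q(R) = -8 + R (q(R) = -3 + (R - 1*5) = -3 + (R - 5) = -3 + (-5 + R) = -8 + R)
-q(Y) = -(-8 - 4860) = -1*(-4868) = 4868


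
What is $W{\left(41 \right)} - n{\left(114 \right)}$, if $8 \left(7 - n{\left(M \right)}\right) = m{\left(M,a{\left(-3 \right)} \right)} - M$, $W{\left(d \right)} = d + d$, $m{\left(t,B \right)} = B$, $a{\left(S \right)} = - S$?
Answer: $\frac{489}{8} \approx 61.125$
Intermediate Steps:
$W{\left(d \right)} = 2 d$
$n{\left(M \right)} = \frac{53}{8} + \frac{M}{8}$ ($n{\left(M \right)} = 7 - \frac{\left(-1\right) \left(-3\right) - M}{8} = 7 - \frac{3 - M}{8} = 7 + \left(- \frac{3}{8} + \frac{M}{8}\right) = \frac{53}{8} + \frac{M}{8}$)
$W{\left(41 \right)} - n{\left(114 \right)} = 2 \cdot 41 - \left(\frac{53}{8} + \frac{1}{8} \cdot 114\right) = 82 - \left(\frac{53}{8} + \frac{57}{4}\right) = 82 - \frac{167}{8} = \frac{489}{8}$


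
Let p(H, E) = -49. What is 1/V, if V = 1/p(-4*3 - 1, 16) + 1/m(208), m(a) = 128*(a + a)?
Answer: -2609152/53199 ≈ -49.045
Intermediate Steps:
m(a) = 256*a (m(a) = 128*(2*a) = 256*a)
V = -53199/2609152 (V = 1/(-49) + 1/(256*208) = -1/49 + 1/53248 = -53199/2609152 ≈ -0.020389)
1/V = 1/(-53199/2609152) = -2609152/53199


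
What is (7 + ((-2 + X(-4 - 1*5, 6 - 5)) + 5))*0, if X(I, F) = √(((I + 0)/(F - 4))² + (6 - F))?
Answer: 0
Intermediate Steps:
X(I, F) = √(6 - F + I²/(-4 + F)²) (X(I, F) = √((I/(-4 + F))² + (6 - F)) = √(I²/(-4 + F)² + (6 - F)) = √(6 - F + I²/(-4 + F)²))
(7 + ((-2 + X(-4 - 1*5, 6 - 5)) + 5))*0 = (7 + ((-2 + √(6 - (6 - 5) + (-4 - 1*5)²/(-4 + (6 - 5))²)) + 5))*0 = (7 + ((-2 + √(6 - 1*1 + (-4 - 5)²/(-4 + 1)²)) + 5))*0 = (7 + ((-2 + √(6 - 1 + (-9)²/(-3)²)) + 5))*0 = (7 + ((-2 + √(6 - 1 + 81*(⅑))) + 5))*0 = (7 + ((-2 + √(6 - 1 + 9)) + 5))*0 = (7 + ((-2 + √14) + 5))*0 = (7 + (3 + √14))*0 = (10 + √14)*0 = 0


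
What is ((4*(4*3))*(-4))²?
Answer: 36864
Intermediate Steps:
((4*(4*3))*(-4))² = ((4*12)*(-4))² = (48*(-4))² = (-192)² = 36864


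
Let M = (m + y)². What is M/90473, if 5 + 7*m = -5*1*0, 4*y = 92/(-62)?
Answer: 221841/17041132388 ≈ 1.3018e-5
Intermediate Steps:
y = -23/62 (y = (92/(-62))/4 = (92*(-1/62))/4 = (¼)*(-46/31) = -23/62 ≈ -0.37097)
m = -5/7 (m = -5/7 + (-5*1*0)/7 = -5/7 + (-5*0)/7 = -5/7 + (⅐)*0 = -5/7 + 0 = -5/7 ≈ -0.71429)
M = 221841/188356 (M = (-5/7 - 23/62)² = (-471/434)² = 221841/188356 ≈ 1.1778)
M/90473 = (221841/188356)/90473 = (221841/188356)*(1/90473) = 221841/17041132388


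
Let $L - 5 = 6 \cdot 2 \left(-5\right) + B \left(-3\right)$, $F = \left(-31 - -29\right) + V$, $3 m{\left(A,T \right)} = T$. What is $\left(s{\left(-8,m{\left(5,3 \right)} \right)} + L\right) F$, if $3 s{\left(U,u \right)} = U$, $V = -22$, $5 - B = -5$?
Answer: $2104$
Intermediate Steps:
$m{\left(A,T \right)} = \frac{T}{3}$
$B = 10$ ($B = 5 - -5 = 5 + 5 = 10$)
$s{\left(U,u \right)} = \frac{U}{3}$
$F = -24$ ($F = \left(-31 - -29\right) - 22 = \left(-31 + 29\right) - 22 = -2 - 22 = -24$)
$L = -85$ ($L = 5 + \left(6 \cdot 2 \left(-5\right) + 10 \left(-3\right)\right) = 5 + \left(12 \left(-5\right) - 30\right) = 5 - 90 = -85$)
$\left(s{\left(-8,m{\left(5,3 \right)} \right)} + L\right) F = \left(\frac{1}{3} \left(-8\right) - 85\right) \left(-24\right) = \left(- \frac{8}{3} - 85\right) \left(-24\right) = \left(- \frac{263}{3}\right) \left(-24\right) = 2104$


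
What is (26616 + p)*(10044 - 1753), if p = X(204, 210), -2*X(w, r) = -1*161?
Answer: 442681363/2 ≈ 2.2134e+8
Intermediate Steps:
X(w, r) = 161/2 (X(w, r) = -(-1)*161/2 = -½*(-161) = 161/2)
p = 161/2 ≈ 80.500
(26616 + p)*(10044 - 1753) = (26616 + 161/2)*(10044 - 1753) = (53393/2)*8291 = 442681363/2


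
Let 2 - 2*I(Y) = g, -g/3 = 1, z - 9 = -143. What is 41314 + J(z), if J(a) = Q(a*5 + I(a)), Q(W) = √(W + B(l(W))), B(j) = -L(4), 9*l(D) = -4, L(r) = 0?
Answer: 41314 + I*√2670/2 ≈ 41314.0 + 25.836*I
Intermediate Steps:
z = -134 (z = 9 - 143 = -134)
g = -3 (g = -3*1 = -3)
I(Y) = 5/2 (I(Y) = 1 - ½*(-3) = 1 + 3/2 = 5/2)
l(D) = -4/9 (l(D) = (⅑)*(-4) = -4/9)
B(j) = 0 (B(j) = -1*0 = 0)
Q(W) = √W (Q(W) = √(W + 0) = √W)
J(a) = √(5/2 + 5*a) (J(a) = √(a*5 + 5/2) = √(5*a + 5/2) = √(5/2 + 5*a))
41314 + J(z) = 41314 + √(10 + 20*(-134))/2 = 41314 + √(10 - 2680)/2 = 41314 + √(-2670)/2 = 41314 + (I*√2670)/2 = 41314 + I*√2670/2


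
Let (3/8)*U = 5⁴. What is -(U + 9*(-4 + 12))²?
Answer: -27206656/9 ≈ -3.0230e+6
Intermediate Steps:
U = 5000/3 (U = (8/3)*5⁴ = (8/3)*625 = 5000/3 ≈ 1666.7)
-(U + 9*(-4 + 12))² = -(5000/3 + 9*(-4 + 12))² = -(5000/3 + 9*8)² = -(5000/3 + 72)² = -(5216/3)² = -1*27206656/9 = -27206656/9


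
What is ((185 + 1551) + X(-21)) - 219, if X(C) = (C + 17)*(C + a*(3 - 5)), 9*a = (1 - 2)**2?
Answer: 14417/9 ≈ 1601.9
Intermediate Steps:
a = 1/9 (a = (1 - 2)**2/9 = (1/9)*(-1)**2 = (1/9)*1 = 1/9 ≈ 0.11111)
X(C) = (17 + C)*(-2/9 + C) (X(C) = (C + 17)*(C + (3 - 5)/9) = (17 + C)*(C + (1/9)*(-2)) = (17 + C)*(C - 2/9) = (17 + C)*(-2/9 + C))
((185 + 1551) + X(-21)) - 219 = ((185 + 1551) + (-34/9 + (-21)**2 + (151/9)*(-21))) - 219 = (1736 + (-34/9 + 441 - 1057/3)) - 219 = (1736 + 764/9) - 219 = 16388/9 - 219 = 14417/9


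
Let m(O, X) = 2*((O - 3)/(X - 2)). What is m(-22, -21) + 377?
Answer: 8721/23 ≈ 379.17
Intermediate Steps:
m(O, X) = 2*(-3 + O)/(-2 + X) (m(O, X) = 2*((-3 + O)/(-2 + X)) = 2*(-3 + O)/(-2 + X))
m(-22, -21) + 377 = 2*(-3 - 22)/(-2 - 21) + 377 = 2*(-25)/(-23) + 377 = 2*(-1/23)*(-25) + 377 = 50/23 + 377 = 8721/23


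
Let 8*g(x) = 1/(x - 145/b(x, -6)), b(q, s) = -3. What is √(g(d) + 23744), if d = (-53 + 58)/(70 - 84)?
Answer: √385623971915/4030 ≈ 154.09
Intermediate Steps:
d = -5/14 (d = 5/(-14) = 5*(-1/14) = -5/14 ≈ -0.35714)
g(x) = 1/(8*(145/3 + x)) (g(x) = 1/(8*(x - 145/(-3))) = 1/(8*(x - 145*(-⅓))) = 1/(8*(x + 145/3)) = 1/(8*(145/3 + x)))
√(g(d) + 23744) = √(3/(8*(145 + 3*(-5/14))) + 23744) = √(3/(8*(145 - 15/14)) + 23744) = √(3/(8*(2015/14)) + 23744) = √((3/8)*(14/2015) + 23744) = √(21/8060 + 23744) = √(191376661/8060) = √385623971915/4030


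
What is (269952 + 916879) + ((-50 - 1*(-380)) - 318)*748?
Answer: 1195807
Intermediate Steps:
(269952 + 916879) + ((-50 - 1*(-380)) - 318)*748 = 1186831 + ((-50 + 380) - 318)*748 = 1186831 + (330 - 318)*748 = 1186831 + 12*748 = 1186831 + 8976 = 1195807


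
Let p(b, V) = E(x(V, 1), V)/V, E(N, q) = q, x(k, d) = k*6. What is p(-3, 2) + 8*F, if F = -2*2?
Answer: -31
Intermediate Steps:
x(k, d) = 6*k
p(b, V) = 1 (p(b, V) = V/V = 1)
F = -4
p(-3, 2) + 8*F = 1 + 8*(-4) = 1 - 32 = -31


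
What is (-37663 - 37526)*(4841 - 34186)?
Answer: 2206421205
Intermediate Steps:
(-37663 - 37526)*(4841 - 34186) = -75189*(-29345) = 2206421205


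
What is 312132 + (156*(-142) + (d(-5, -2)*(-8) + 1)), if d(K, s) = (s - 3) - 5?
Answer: 290061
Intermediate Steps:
d(K, s) = -8 + s (d(K, s) = (-3 + s) - 5 = -8 + s)
312132 + (156*(-142) + (d(-5, -2)*(-8) + 1)) = 312132 + (156*(-142) + ((-8 - 2)*(-8) + 1)) = 312132 + (-22152 + (-10*(-8) + 1)) = 312132 + (-22152 + (80 + 1)) = 312132 + (-22152 + 81) = 312132 - 22071 = 290061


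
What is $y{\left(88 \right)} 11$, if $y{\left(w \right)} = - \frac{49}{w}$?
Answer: $- \frac{49}{8} \approx -6.125$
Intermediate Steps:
$y{\left(88 \right)} 11 = - \frac{49}{88} \cdot 11 = \left(-49\right) \frac{1}{88} \cdot 11 = \left(- \frac{49}{88}\right) 11 = - \frac{49}{8}$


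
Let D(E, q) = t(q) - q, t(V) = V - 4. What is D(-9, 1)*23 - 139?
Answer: -231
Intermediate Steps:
t(V) = -4 + V
D(E, q) = -4 (D(E, q) = (-4 + q) - q = -4)
D(-9, 1)*23 - 139 = -4*23 - 139 = -92 - 139 = -231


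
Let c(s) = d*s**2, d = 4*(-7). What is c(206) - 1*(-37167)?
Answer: -1151041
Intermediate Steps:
d = -28
c(s) = -28*s**2
c(206) - 1*(-37167) = -28*206**2 - 1*(-37167) = -28*42436 + 37167 = -1188208 + 37167 = -1151041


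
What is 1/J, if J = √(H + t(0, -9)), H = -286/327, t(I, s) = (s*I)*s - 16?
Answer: -I*√1804386/5518 ≈ -0.24343*I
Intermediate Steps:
t(I, s) = -16 + I*s² (t(I, s) = (I*s)*s - 16 = I*s² - 16 = -16 + I*s²)
H = -286/327 (H = -286*1/327 = -286/327 ≈ -0.87462)
J = I*√1804386/327 (J = √(-286/327 + (-16 + 0*(-9)²)) = √(-286/327 + (-16 + 0*81)) = √(-286/327 + (-16 + 0)) = √(-286/327 - 16) = √(-5518/327) = I*√1804386/327 ≈ 4.1079*I)
1/J = 1/(I*√1804386/327) = -I*√1804386/5518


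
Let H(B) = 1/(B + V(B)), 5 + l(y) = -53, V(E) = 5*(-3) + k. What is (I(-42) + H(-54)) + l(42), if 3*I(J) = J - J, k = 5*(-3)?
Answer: -4873/84 ≈ -58.012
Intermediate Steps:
k = -15
V(E) = -30 (V(E) = 5*(-3) - 15 = -15 - 15 = -30)
l(y) = -58 (l(y) = -5 - 53 = -58)
H(B) = 1/(-30 + B) (H(B) = 1/(B - 30) = 1/(-30 + B))
I(J) = 0 (I(J) = (J - J)/3 = (⅓)*0 = 0)
(I(-42) + H(-54)) + l(42) = (0 + 1/(-30 - 54)) - 58 = (0 + 1/(-84)) - 58 = (0 - 1/84) - 58 = -1/84 - 58 = -4873/84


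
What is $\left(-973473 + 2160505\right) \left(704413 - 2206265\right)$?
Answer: $-1782746383264$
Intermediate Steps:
$\left(-973473 + 2160505\right) \left(704413 - 2206265\right) = 1187032 \left(-1501852\right) = -1782746383264$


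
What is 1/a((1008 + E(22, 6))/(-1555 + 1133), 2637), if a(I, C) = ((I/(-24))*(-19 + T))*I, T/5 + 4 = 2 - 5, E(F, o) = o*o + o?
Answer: 178084/2480625 ≈ 0.071790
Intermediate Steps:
E(F, o) = o + o² (E(F, o) = o² + o = o + o²)
T = -35 (T = -20 + 5*(2 - 5) = -20 + 5*(-3) = -20 - 15 = -35)
a(I, C) = 9*I²/4 (a(I, C) = ((I/(-24))*(-19 - 35))*I = ((I*(-1/24))*(-54))*I = (-I/24*(-54))*I = (9*I/4)*I = 9*I²/4)
1/a((1008 + E(22, 6))/(-1555 + 1133), 2637) = 1/(9*((1008 + 6*(1 + 6))/(-1555 + 1133))²/4) = 1/(9*((1008 + 6*7)/(-422))²/4) = 1/(9*((1008 + 42)*(-1/422))²/4) = 1/(9*(1050*(-1/422))²/4) = 1/(9*(-525/211)²/4) = 1/((9/4)*(275625/44521)) = 1/(2480625/178084) = 178084/2480625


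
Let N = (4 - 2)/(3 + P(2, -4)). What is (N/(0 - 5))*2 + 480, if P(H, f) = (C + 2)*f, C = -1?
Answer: 2404/5 ≈ 480.80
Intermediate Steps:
P(H, f) = f (P(H, f) = (-1 + 2)*f = 1*f = f)
N = -2 (N = (4 - 2)/(3 - 4) = 2/(-1) = 2*(-1) = -2)
(N/(0 - 5))*2 + 480 = -2/(0 - 5)*2 + 480 = -2/(-5)*2 + 480 = -2*(-⅕)*2 + 480 = (⅖)*2 + 480 = ⅘ + 480 = 2404/5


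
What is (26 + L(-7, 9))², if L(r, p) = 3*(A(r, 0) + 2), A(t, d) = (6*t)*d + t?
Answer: 121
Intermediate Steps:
A(t, d) = t + 6*d*t (A(t, d) = 6*d*t + t = t + 6*d*t)
L(r, p) = 6 + 3*r (L(r, p) = 3*(r*(1 + 6*0) + 2) = 3*(r*(1 + 0) + 2) = 3*(r*1 + 2) = 3*(r + 2) = 3*(2 + r) = 6 + 3*r)
(26 + L(-7, 9))² = (26 + (6 + 3*(-7)))² = (26 + (6 - 21))² = (26 - 15)² = 11² = 121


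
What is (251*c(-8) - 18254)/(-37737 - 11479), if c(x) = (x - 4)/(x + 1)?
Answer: 62383/172256 ≈ 0.36215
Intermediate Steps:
c(x) = (-4 + x)/(1 + x)
(251*c(-8) - 18254)/(-37737 - 11479) = (251*((-4 - 8)/(1 - 8)) - 18254)/(-37737 - 11479) = (251*(-12/(-7)) - 18254)/(-49216) = (251*(-⅐*(-12)) - 18254)*(-1/49216) = (251*(12/7) - 18254)*(-1/49216) = (3012/7 - 18254)*(-1/49216) = -124766/7*(-1/49216) = 62383/172256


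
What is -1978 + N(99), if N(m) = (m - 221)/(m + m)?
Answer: -195883/99 ≈ -1978.6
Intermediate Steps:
N(m) = (-221 + m)/(2*m) (N(m) = (-221 + m)/((2*m)) = (-221 + m)*(1/(2*m)) = (-221 + m)/(2*m))
-1978 + N(99) = -1978 + (½)*(-221 + 99)/99 = -1978 + (½)*(1/99)*(-122) = -1978 - 61/99 = -195883/99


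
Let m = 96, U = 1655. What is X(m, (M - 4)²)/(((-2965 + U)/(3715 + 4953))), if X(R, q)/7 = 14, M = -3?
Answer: -424732/655 ≈ -648.45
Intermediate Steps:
X(R, q) = 98 (X(R, q) = 7*14 = 98)
X(m, (M - 4)²)/(((-2965 + U)/(3715 + 4953))) = 98/(((-2965 + 1655)/(3715 + 4953))) = 98/((-1310/8668)) = 98/((-1310*1/8668)) = 98/(-655/4334) = 98*(-4334/655) = -424732/655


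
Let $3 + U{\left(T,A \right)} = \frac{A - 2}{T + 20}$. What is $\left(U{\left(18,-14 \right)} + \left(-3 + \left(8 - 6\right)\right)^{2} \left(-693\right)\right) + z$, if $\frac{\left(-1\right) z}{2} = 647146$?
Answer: $- \frac{24604780}{19} \approx -1.295 \cdot 10^{6}$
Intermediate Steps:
$z = -1294292$ ($z = \left(-2\right) 647146 = -1294292$)
$U{\left(T,A \right)} = -3 + \frac{-2 + A}{20 + T}$ ($U{\left(T,A \right)} = -3 + \frac{A - 2}{T + 20} = -3 + \frac{-2 + A}{20 + T}$)
$\left(U{\left(18,-14 \right)} + \left(-3 + \left(8 - 6\right)\right)^{2} \left(-693\right)\right) + z = \left(\frac{-62 - 14 - 54}{20 + 18} + \left(-3 + \left(8 - 6\right)\right)^{2} \left(-693\right)\right) - 1294292 = \left(\frac{-62 - 14 - 54}{38} + \left(-3 + \left(8 - 6\right)\right)^{2} \left(-693\right)\right) - 1294292 = \left(\frac{1}{38} \left(-130\right) + \left(-3 + 2\right)^{2} \left(-693\right)\right) - 1294292 = \left(- \frac{65}{19} + \left(-1\right)^{2} \left(-693\right)\right) - 1294292 = \left(- \frac{65}{19} + 1 \left(-693\right)\right) - 1294292 = \left(- \frac{65}{19} - 693\right) - 1294292 = - \frac{13232}{19} - 1294292 = - \frac{24604780}{19}$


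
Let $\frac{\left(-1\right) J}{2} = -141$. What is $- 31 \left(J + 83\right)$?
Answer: $-11315$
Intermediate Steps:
$J = 282$ ($J = \left(-2\right) \left(-141\right) = 282$)
$- 31 \left(J + 83\right) = - 31 \left(282 + 83\right) = \left(-31\right) 365 = -11315$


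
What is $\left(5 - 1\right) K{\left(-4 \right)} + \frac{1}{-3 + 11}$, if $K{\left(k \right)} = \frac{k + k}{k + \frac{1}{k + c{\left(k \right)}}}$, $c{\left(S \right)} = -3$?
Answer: $\frac{1821}{232} \approx 7.8491$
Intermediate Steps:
$K{\left(k \right)} = \frac{2 k}{k + \frac{1}{-3 + k}}$ ($K{\left(k \right)} = \frac{k + k}{k + \frac{1}{k - 3}} = \frac{2 k}{k + \frac{1}{-3 + k}}$)
$\left(5 - 1\right) K{\left(-4 \right)} + \frac{1}{-3 + 11} = \left(5 - 1\right) 2 \left(-4\right) \frac{1}{1 + \left(-4\right)^{2} - -12} \left(-3 - 4\right) + \frac{1}{-3 + 11} = 4 \cdot 2 \left(-4\right) \frac{1}{1 + 16 + 12} \left(-7\right) + \frac{1}{8} = 4 \cdot 2 \left(-4\right) \frac{1}{29} \left(-7\right) + \frac{1}{8} = 4 \cdot \frac{56}{29} + \frac{1}{8} = \frac{224}{29} + \frac{1}{8} = \frac{1821}{232}$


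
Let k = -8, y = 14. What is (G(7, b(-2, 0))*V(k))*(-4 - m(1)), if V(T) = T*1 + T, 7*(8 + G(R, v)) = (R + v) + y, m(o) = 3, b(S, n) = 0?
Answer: -560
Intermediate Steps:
G(R, v) = -6 + R/7 + v/7 (G(R, v) = -8 + ((R + v) + 14)/7 = -8 + (14 + R + v)/7 = -8 + (2 + R/7 + v/7) = -6 + R/7 + v/7)
V(T) = 2*T (V(T) = T + T = 2*T)
(G(7, b(-2, 0))*V(k))*(-4 - m(1)) = ((-6 + (⅐)*7 + (⅐)*0)*(2*(-8)))*(-4 - 1*3) = ((-6 + 1 + 0)*(-16))*(-4 - 3) = -5*(-16)*(-7) = 80*(-7) = -560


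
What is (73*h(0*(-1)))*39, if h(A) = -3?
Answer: -8541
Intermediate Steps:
(73*h(0*(-1)))*39 = (73*(-3))*39 = -219*39 = -8541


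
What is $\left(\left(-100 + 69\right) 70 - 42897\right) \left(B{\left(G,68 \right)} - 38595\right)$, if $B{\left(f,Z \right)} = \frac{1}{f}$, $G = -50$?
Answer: $\frac{86968088317}{50} \approx 1.7394 \cdot 10^{9}$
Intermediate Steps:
$\left(\left(-100 + 69\right) 70 - 42897\right) \left(B{\left(G,68 \right)} - 38595\right) = \left(\left(-100 + 69\right) 70 - 42897\right) \left(\frac{1}{-50} - 38595\right) = \left(\left(-31\right) 70 - 42897\right) \left(- \frac{1}{50} - 38595\right) = \left(-2170 - 42897\right) \left(- \frac{1929751}{50}\right) = \left(-45067\right) \left(- \frac{1929751}{50}\right) = \frac{86968088317}{50}$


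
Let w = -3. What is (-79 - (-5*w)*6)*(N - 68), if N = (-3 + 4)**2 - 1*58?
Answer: 21125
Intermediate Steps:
N = -57 (N = 1**2 - 58 = 1 - 58 = -57)
(-79 - (-5*w)*6)*(N - 68) = (-79 - (-5*(-3))*6)*(-57 - 68) = (-79 - 15*6)*(-125) = (-79 - 1*90)*(-125) = (-79 - 90)*(-125) = -169*(-125) = 21125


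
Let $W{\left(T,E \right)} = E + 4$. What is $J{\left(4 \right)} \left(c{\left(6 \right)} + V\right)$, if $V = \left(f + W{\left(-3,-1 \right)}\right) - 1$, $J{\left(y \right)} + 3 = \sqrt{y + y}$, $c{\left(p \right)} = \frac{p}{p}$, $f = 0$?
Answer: $-9 + 6 \sqrt{2} \approx -0.51472$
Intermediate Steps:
$c{\left(p \right)} = 1$
$J{\left(y \right)} = -3 + \sqrt{2} \sqrt{y}$ ($J{\left(y \right)} = -3 + \sqrt{y + y} = -3 + \sqrt{2 y} = -3 + \sqrt{2} \sqrt{y}$)
$W{\left(T,E \right)} = 4 + E$
$V = 2$ ($V = \left(0 + \left(4 - 1\right)\right) - 1 = \left(0 + 3\right) - 1 = 3 - 1 = 2$)
$J{\left(4 \right)} \left(c{\left(6 \right)} + V\right) = \left(-3 + \sqrt{2} \sqrt{4}\right) \left(1 + 2\right) = \left(-3 + \sqrt{2} \cdot 2\right) 3 = \left(-3 + 2 \sqrt{2}\right) 3 = -9 + 6 \sqrt{2}$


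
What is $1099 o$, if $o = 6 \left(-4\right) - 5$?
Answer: $-31871$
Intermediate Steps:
$o = -29$ ($o = -24 - 5 = -29$)
$1099 o = 1099 \left(-29\right) = -31871$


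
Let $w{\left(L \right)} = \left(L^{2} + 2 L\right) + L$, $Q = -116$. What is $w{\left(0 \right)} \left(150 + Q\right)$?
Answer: $0$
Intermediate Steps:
$w{\left(L \right)} = L^{2} + 3 L$
$w{\left(0 \right)} \left(150 + Q\right) = 0 \left(3 + 0\right) \left(150 - 116\right) = 0 \cdot 3 \cdot 34 = 0 \cdot 34 = 0$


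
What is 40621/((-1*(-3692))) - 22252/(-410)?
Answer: 49404497/756860 ≈ 65.276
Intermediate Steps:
40621/((-1*(-3692))) - 22252/(-410) = 40621/3692 - 22252*(-1/410) = 40621*(1/3692) + 11126/205 = 40621/3692 + 11126/205 = 49404497/756860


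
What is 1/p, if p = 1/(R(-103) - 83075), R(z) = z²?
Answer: -72466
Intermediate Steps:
p = -1/72466 (p = 1/((-103)² - 83075) = 1/(10609 - 83075) = 1/(-72466) = -1/72466 ≈ -1.3800e-5)
1/p = 1/(-1/72466) = -72466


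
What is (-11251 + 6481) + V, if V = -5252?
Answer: -10022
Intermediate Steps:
(-11251 + 6481) + V = (-11251 + 6481) - 5252 = -4770 - 5252 = -10022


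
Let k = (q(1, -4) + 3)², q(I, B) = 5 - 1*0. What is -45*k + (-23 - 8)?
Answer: -2911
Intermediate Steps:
q(I, B) = 5 (q(I, B) = 5 + 0 = 5)
k = 64 (k = (5 + 3)² = 8² = 64)
-45*k + (-23 - 8) = -45*64 + (-23 - 8) = -2880 - 31 = -2911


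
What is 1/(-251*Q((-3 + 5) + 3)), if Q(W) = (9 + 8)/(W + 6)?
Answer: -11/4267 ≈ -0.0025779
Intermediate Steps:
Q(W) = 17/(6 + W)
1/(-251*Q((-3 + 5) + 3)) = 1/(-4267/(6 + ((-3 + 5) + 3))) = 1/(-4267/(6 + (2 + 3))) = 1/(-4267/(6 + 5)) = 1/(-4267/11) = -11/4267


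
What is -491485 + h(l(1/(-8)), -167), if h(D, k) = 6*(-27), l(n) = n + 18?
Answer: -491647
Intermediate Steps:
l(n) = 18 + n
h(D, k) = -162
-491485 + h(l(1/(-8)), -167) = -491485 - 162 = -491647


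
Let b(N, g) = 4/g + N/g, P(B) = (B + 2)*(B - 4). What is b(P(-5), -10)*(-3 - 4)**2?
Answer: -1519/10 ≈ -151.90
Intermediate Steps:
P(B) = (-4 + B)*(2 + B) (P(B) = (2 + B)*(-4 + B) = (-4 + B)*(2 + B))
b(P(-5), -10)*(-3 - 4)**2 = ((4 + (-8 + (-5)**2 - 2*(-5)))/(-10))*(-3 - 4)**2 = -(4 + (-8 + 25 + 10))/10*(-7)**2 = -(4 + 27)/10*49 = -1/10*31*49 = -31/10*49 = -1519/10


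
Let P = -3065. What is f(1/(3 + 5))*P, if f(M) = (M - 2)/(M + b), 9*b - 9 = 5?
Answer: 413775/121 ≈ 3419.6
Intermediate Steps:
b = 14/9 (b = 1 + (1/9)*5 = 1 + 5/9 = 14/9 ≈ 1.5556)
f(M) = (-2 + M)/(14/9 + M) (f(M) = (M - 2)/(M + 14/9) = (-2 + M)/(14/9 + M))
f(1/(3 + 5))*P = (9*(-2 + 1/(3 + 5))/(14 + 9/(3 + 5)))*(-3065) = (9*(-2 + 1/8)/(14 + 9/8))*(-3065) = (9*(-2 + 1/8)/(14 + 9*(1/8)))*(-3065) = (9*(-15/8)/(14 + 9/8))*(-3065) = (9*(-15/8)/(121/8))*(-3065) = (9*(8/121)*(-15/8))*(-3065) = -135/121*(-3065) = 413775/121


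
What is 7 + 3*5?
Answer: 22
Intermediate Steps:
7 + 3*5 = 7 + 15 = 22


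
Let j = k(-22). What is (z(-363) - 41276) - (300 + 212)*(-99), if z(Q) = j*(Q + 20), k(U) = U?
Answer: 16958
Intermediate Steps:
j = -22
z(Q) = -440 - 22*Q (z(Q) = -22*(Q + 20) = -22*(20 + Q) = -440 - 22*Q)
(z(-363) - 41276) - (300 + 212)*(-99) = ((-440 - 22*(-363)) - 41276) - (300 + 212)*(-99) = ((-440 + 7986) - 41276) - 512*(-99) = (7546 - 41276) - 1*(-50688) = -33730 + 50688 = 16958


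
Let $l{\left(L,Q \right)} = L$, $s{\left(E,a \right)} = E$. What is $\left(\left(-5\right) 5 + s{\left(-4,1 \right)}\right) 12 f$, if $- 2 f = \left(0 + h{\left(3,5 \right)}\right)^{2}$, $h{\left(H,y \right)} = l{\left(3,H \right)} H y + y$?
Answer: $435000$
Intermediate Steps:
$h{\left(H,y \right)} = y + 3 H y$ ($h{\left(H,y \right)} = 3 H y + y = y + 3 H y$)
$f = -1250$ ($f = - \frac{\left(0 + 5 \left(1 + 3 \cdot 3\right)\right)^{2}}{2} = - \frac{\left(0 + 5 \left(1 + 9\right)\right)^{2}}{2} = - \frac{\left(0 + 5 \cdot 10\right)^{2}}{2} = - \frac{\left(0 + 50\right)^{2}}{2} = - \frac{50^{2}}{2} = \left(- \frac{1}{2}\right) 2500 = -1250$)
$\left(\left(-5\right) 5 + s{\left(-4,1 \right)}\right) 12 f = \left(\left(-5\right) 5 - 4\right) 12 \left(-1250\right) = \left(-25 - 4\right) 12 \left(-1250\right) = \left(-29\right) 12 \left(-1250\right) = \left(-348\right) \left(-1250\right) = 435000$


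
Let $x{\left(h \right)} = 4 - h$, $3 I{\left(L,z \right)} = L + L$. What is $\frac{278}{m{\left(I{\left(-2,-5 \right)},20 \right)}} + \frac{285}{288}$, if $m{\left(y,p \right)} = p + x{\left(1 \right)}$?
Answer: $\frac{28873}{2208} \approx 13.077$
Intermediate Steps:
$I{\left(L,z \right)} = \frac{2 L}{3}$ ($I{\left(L,z \right)} = \frac{L + L}{3} = \frac{2 L}{3}$)
$m{\left(y,p \right)} = 3 + p$ ($m{\left(y,p \right)} = p + \left(4 - 1\right) = p + 3 = 3 + p$)
$\frac{278}{m{\left(I{\left(-2,-5 \right)},20 \right)}} + \frac{285}{288} = \frac{278}{3 + 20} + \frac{285}{288} = \frac{278}{23} + 285 \cdot \frac{1}{288} = 278 \cdot \frac{1}{23} + \frac{95}{96} = \frac{278}{23} + \frac{95}{96} = \frac{28873}{2208}$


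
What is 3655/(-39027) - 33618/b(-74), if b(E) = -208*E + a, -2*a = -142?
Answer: -1368526951/603474501 ≈ -2.2677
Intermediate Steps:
a = 71 (a = -1/2*(-142) = 71)
b(E) = 71 - 208*E (b(E) = -208*E + 71 = 71 - 208*E)
3655/(-39027) - 33618/b(-74) = 3655/(-39027) - 33618/(71 - 208*(-74)) = 3655*(-1/39027) - 33618/(71 + 15392) = -3655/39027 - 33618/15463 = -1368526951/603474501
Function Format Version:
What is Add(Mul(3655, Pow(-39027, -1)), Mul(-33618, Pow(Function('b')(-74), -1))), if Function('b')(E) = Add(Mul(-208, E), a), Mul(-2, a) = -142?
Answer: Rational(-1368526951, 603474501) ≈ -2.2677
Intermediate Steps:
a = 71 (a = Mul(Rational(-1, 2), -142) = 71)
Function('b')(E) = Add(71, Mul(-208, E)) (Function('b')(E) = Add(Mul(-208, E), 71) = Add(71, Mul(-208, E)))
Add(Mul(3655, Pow(-39027, -1)), Mul(-33618, Pow(Function('b')(-74), -1))) = Add(Mul(3655, Pow(-39027, -1)), Mul(-33618, Pow(Add(71, Mul(-208, -74)), -1))) = Add(Mul(3655, Rational(-1, 39027)), Mul(-33618, Pow(Add(71, 15392), -1))) = Add(Rational(-3655, 39027), Mul(-33618, Pow(15463, -1))) = Add(Rational(-3655, 39027), Mul(-33618, Rational(1, 15463))) = Add(Rational(-3655, 39027), Rational(-33618, 15463)) = Rational(-1368526951, 603474501)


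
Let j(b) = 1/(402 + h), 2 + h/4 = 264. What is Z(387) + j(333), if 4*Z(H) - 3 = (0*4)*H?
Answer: 2177/2900 ≈ 0.75069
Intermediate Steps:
h = 1048 (h = -8 + 4*264 = -8 + 1056 = 1048)
Z(H) = 3/4 (Z(H) = 3/4 + ((0*4)*H)/4 = 3/4 + (0*H)/4 = 3/4 + (1/4)*0 = 3/4 + 0 = 3/4)
j(b) = 1/1450 (j(b) = 1/(402 + 1048) = 1/1450)
Z(387) + j(333) = 3/4 + 1/1450 = 2177/2900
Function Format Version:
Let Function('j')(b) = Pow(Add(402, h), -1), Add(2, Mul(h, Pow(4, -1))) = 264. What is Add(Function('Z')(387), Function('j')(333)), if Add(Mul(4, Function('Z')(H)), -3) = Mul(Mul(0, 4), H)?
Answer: Rational(2177, 2900) ≈ 0.75069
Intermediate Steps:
h = 1048 (h = Add(-8, Mul(4, 264)) = Add(-8, 1056) = 1048)
Function('Z')(H) = Rational(3, 4) (Function('Z')(H) = Add(Rational(3, 4), Mul(Rational(1, 4), Mul(Mul(0, 4), H))) = Add(Rational(3, 4), Mul(Rational(1, 4), Mul(0, H))) = Add(Rational(3, 4), Mul(Rational(1, 4), 0)) = Add(Rational(3, 4), 0) = Rational(3, 4))
Function('j')(b) = Rational(1, 1450) (Function('j')(b) = Pow(Add(402, 1048), -1) = Pow(1450, -1) = Rational(1, 1450))
Add(Function('Z')(387), Function('j')(333)) = Add(Rational(3, 4), Rational(1, 1450)) = Rational(2177, 2900)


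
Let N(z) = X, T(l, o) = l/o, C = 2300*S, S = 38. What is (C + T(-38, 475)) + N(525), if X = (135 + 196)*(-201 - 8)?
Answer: 455523/25 ≈ 18221.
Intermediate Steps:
C = 87400 (C = 2300*38 = 87400)
X = -69179 (X = 331*(-209) = -69179)
N(z) = -69179
(C + T(-38, 475)) + N(525) = (87400 - 38/475) - 69179 = (87400 - 38*1/475) - 69179 = (87400 - 2/25) - 69179 = 2184998/25 - 69179 = 455523/25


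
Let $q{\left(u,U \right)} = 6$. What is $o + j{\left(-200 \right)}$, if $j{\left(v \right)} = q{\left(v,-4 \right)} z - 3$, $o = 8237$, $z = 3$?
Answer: $8252$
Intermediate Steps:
$j{\left(v \right)} = 15$ ($j{\left(v \right)} = 6 \cdot 3 - 3 = 18 - 3 = 15$)
$o + j{\left(-200 \right)} = 8237 + 15 = 8252$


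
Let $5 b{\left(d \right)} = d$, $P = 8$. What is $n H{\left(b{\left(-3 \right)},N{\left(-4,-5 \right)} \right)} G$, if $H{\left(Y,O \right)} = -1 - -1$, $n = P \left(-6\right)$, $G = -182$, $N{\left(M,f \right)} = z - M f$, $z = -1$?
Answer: $0$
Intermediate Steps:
$N{\left(M,f \right)} = -1 - M f$
$b{\left(d \right)} = \frac{d}{5}$
$n = -48$ ($n = 8 \left(-6\right) = -48$)
$H{\left(Y,O \right)} = 0$ ($H{\left(Y,O \right)} = -1 + 1 = 0$)
$n H{\left(b{\left(-3 \right)},N{\left(-4,-5 \right)} \right)} G = \left(-48\right) 0 \left(-182\right) = 0 \left(-182\right) = 0$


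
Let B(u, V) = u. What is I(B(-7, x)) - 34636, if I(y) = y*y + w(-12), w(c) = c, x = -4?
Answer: -34599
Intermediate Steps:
I(y) = -12 + y**2 (I(y) = y*y - 12 = y**2 - 12 = -12 + y**2)
I(B(-7, x)) - 34636 = (-12 + (-7)**2) - 34636 = (-12 + 49) - 34636 = 37 - 34636 = -34599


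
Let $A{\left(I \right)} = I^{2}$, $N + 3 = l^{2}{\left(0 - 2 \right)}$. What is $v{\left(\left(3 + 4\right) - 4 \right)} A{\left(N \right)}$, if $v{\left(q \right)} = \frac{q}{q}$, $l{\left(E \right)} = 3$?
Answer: $36$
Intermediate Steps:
$N = 6$ ($N = -3 + 3^{2} = -3 + 9 = 6$)
$v{\left(q \right)} = 1$
$v{\left(\left(3 + 4\right) - 4 \right)} A{\left(N \right)} = 1 \cdot 6^{2} = 1 \cdot 36 = 36$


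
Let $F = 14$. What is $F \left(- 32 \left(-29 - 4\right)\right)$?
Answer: $14784$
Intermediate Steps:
$F \left(- 32 \left(-29 - 4\right)\right) = 14 \left(- 32 \left(-29 - 4\right)\right) = 14 \left(\left(-32\right) \left(-33\right)\right) = 14 \cdot 1056 = 14784$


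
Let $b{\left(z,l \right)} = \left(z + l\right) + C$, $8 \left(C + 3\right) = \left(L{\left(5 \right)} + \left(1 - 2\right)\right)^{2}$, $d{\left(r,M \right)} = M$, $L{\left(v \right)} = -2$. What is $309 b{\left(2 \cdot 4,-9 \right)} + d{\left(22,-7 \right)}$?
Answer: $- \frac{7163}{8} \approx -895.38$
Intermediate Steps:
$C = - \frac{15}{8}$ ($C = -3 + \frac{\left(-2 + \left(1 - 2\right)\right)^{2}}{8} = -3 + \frac{\left(-2 - 1\right)^{2}}{8} = -3 + \frac{\left(-3\right)^{2}}{8} = -3 + \frac{1}{8} \cdot 9 = -3 + \frac{9}{8} = - \frac{15}{8} \approx -1.875$)
$b{\left(z,l \right)} = - \frac{15}{8} + l + z$ ($b{\left(z,l \right)} = \left(z + l\right) - \frac{15}{8} = \left(l + z\right) - \frac{15}{8} = - \frac{15}{8} + l + z$)
$309 b{\left(2 \cdot 4,-9 \right)} + d{\left(22,-7 \right)} = 309 \left(- \frac{15}{8} - 9 + 2 \cdot 4\right) - 7 = 309 \left(- \frac{15}{8} - 9 + 8\right) - 7 = 309 \left(- \frac{23}{8}\right) - 7 = - \frac{7107}{8} - 7 = - \frac{7163}{8}$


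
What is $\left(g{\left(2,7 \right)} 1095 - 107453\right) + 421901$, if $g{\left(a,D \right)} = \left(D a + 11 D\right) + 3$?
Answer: $417378$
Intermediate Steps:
$g{\left(a,D \right)} = 3 + 11 D + D a$ ($g{\left(a,D \right)} = \left(11 D + D a\right) + 3 = 3 + 11 D + D a$)
$\left(g{\left(2,7 \right)} 1095 - 107453\right) + 421901 = \left(\left(3 + 11 \cdot 7 + 7 \cdot 2\right) 1095 - 107453\right) + 421901 = \left(\left(3 + 77 + 14\right) 1095 - 107453\right) + 421901 = \left(94 \cdot 1095 - 107453\right) + 421901 = \left(102930 - 107453\right) + 421901 = -4523 + 421901 = 417378$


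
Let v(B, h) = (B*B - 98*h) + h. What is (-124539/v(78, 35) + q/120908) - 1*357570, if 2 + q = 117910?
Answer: -29067118877410/81280403 ≈ -3.5762e+5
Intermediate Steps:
q = 117908 (q = -2 + 117910 = 117908)
v(B, h) = B² - 97*h (v(B, h) = (B² - 98*h) + h = B² - 97*h)
(-124539/v(78, 35) + q/120908) - 1*357570 = (-124539/(78² - 97*35) + 117908/120908) - 1*357570 = (-124539/(6084 - 3395) + 117908*(1/120908)) - 357570 = (-124539/2689 + 29477/30227) - 357570 = -3685176700/81280403 - 357570 = -29067118877410/81280403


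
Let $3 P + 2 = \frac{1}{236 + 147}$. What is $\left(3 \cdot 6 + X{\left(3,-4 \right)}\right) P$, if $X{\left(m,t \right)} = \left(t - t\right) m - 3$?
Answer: $- \frac{3825}{383} \approx -9.9869$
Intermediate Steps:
$X{\left(m,t \right)} = -3$ ($X{\left(m,t \right)} = 0 m - 3 = 0 - 3 = -3$)
$P = - \frac{255}{383}$ ($P = - \frac{2}{3} + \frac{1}{3 \left(236 + 147\right)} = - \frac{2}{3} + \frac{1}{3 \cdot 383} = - \frac{2}{3} + \frac{1}{3} \cdot \frac{1}{383} = - \frac{2}{3} + \frac{1}{1149} = - \frac{255}{383} \approx -0.6658$)
$\left(3 \cdot 6 + X{\left(3,-4 \right)}\right) P = \left(3 \cdot 6 - 3\right) \left(- \frac{255}{383}\right) = \left(18 - 3\right) \left(- \frac{255}{383}\right) = 15 \left(- \frac{255}{383}\right) = - \frac{3825}{383}$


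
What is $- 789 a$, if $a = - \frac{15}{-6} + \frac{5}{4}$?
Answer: $- \frac{11835}{4} \approx -2958.8$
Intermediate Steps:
$a = \frac{15}{4}$ ($a = \left(-15\right) \left(- \frac{1}{6}\right) + 5 \cdot \frac{1}{4} = \frac{5}{2} + \frac{5}{4} = \frac{15}{4} \approx 3.75$)
$- 789 a = \left(-789\right) \frac{15}{4} = - \frac{11835}{4}$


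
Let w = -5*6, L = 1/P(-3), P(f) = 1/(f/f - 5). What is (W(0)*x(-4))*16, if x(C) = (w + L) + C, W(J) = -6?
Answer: 3648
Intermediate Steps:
P(f) = -¼ (P(f) = 1/(1 - 5) = 1/(-4) = -¼)
L = -4 (L = 1/(-¼) = -4)
w = -30
x(C) = -34 + C (x(C) = (-30 - 4) + C = -34 + C)
(W(0)*x(-4))*16 = -6*(-34 - 4)*16 = -6*(-38)*16 = 228*16 = 3648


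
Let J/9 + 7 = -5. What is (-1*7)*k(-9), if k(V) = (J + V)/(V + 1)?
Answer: -819/8 ≈ -102.38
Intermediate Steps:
J = -108 (J = -63 + 9*(-5) = -63 - 45 = -108)
k(V) = (-108 + V)/(1 + V) (k(V) = (-108 + V)/(V + 1) = (-108 + V)/(1 + V))
(-1*7)*k(-9) = (-1*7)*((-108 - 9)/(1 - 9)) = -7*(-117)/(-8) = -(-7)*(-117)/8 = -7*117/8 = -819/8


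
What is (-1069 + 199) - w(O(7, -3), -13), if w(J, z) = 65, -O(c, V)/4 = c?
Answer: -935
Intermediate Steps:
O(c, V) = -4*c
(-1069 + 199) - w(O(7, -3), -13) = (-1069 + 199) - 1*65 = -870 - 65 = -935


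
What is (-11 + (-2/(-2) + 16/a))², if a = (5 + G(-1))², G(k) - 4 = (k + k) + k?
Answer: 7396/81 ≈ 91.309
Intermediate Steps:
G(k) = 4 + 3*k (G(k) = 4 + ((k + k) + k) = 4 + (2*k + k) = 4 + 3*k)
a = 36 (a = (5 + (4 + 3*(-1)))² = (5 + (4 - 3))² = (5 + 1)² = 6² = 36)
(-11 + (-2/(-2) + 16/a))² = (-11 + (-2/(-2) + 16/36))² = (-11 + (-2*(-½) + 16*(1/36)))² = (-11 + (1 + 4/9))² = (-11 + 13/9)² = (-86/9)² = 7396/81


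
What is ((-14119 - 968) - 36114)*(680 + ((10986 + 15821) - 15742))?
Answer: -601355745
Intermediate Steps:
((-14119 - 968) - 36114)*(680 + ((10986 + 15821) - 15742)) = (-15087 - 36114)*(680 + (26807 - 15742)) = -51201*(680 + 11065) = -51201*11745 = -601355745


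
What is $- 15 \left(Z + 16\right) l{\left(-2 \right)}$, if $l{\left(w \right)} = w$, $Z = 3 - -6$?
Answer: $750$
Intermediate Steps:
$Z = 9$ ($Z = 3 + 6 = 9$)
$- 15 \left(Z + 16\right) l{\left(-2 \right)} = - 15 \left(9 + 16\right) \left(-2\right) = \left(-15\right) 25 \left(-2\right) = \left(-375\right) \left(-2\right) = 750$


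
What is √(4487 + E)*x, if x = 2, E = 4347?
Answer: 2*√8834 ≈ 187.98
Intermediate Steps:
√(4487 + E)*x = √(4487 + 4347)*2 = √8834*2 = 2*√8834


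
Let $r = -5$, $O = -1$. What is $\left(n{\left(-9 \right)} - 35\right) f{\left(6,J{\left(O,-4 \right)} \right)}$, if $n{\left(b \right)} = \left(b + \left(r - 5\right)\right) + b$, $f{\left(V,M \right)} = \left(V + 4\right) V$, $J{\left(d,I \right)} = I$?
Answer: $-3780$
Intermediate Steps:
$f{\left(V,M \right)} = V \left(4 + V\right)$ ($f{\left(V,M \right)} = \left(4 + V\right) V = V \left(4 + V\right)$)
$n{\left(b \right)} = -10 + 2 b$ ($n{\left(b \right)} = \left(b - 10\right) + b = \left(-10 + b\right) + b = -10 + 2 b$)
$\left(n{\left(-9 \right)} - 35\right) f{\left(6,J{\left(O,-4 \right)} \right)} = \left(\left(-10 + 2 \left(-9\right)\right) - 35\right) 6 \left(4 + 6\right) = \left(\left(-10 - 18\right) - 35\right) 6 \cdot 10 = \left(-28 - 35\right) 60 = \left(-63\right) 60 = -3780$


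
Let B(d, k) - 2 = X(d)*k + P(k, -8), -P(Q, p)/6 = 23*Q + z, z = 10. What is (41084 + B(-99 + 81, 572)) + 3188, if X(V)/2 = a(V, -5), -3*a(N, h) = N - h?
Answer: -89294/3 ≈ -29765.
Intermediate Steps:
a(N, h) = -N/3 + h/3 (a(N, h) = -(N - h)/3 = -N/3 + h/3)
X(V) = -10/3 - 2*V/3 (X(V) = 2*(-V/3 + (1/3)*(-5)) = 2*(-V/3 - 5/3) = 2*(-5/3 - V/3) = -10/3 - 2*V/3)
P(Q, p) = -60 - 138*Q (P(Q, p) = -6*(23*Q + 10) = -6*(10 + 23*Q) = -60 - 138*Q)
B(d, k) = -58 - 138*k + k*(-10/3 - 2*d/3) (B(d, k) = 2 + ((-10/3 - 2*d/3)*k + (-60 - 138*k)) = 2 + (k*(-10/3 - 2*d/3) + (-60 - 138*k)) = 2 + (-60 - 138*k + k*(-10/3 - 2*d/3)) = -58 - 138*k + k*(-10/3 - 2*d/3))
(41084 + B(-99 + 81, 572)) + 3188 = (41084 + (-58 - 424/3*572 - 2/3*(-99 + 81)*572)) + 3188 = (41084 + (-58 - 242528/3 - 2/3*(-18)*572)) + 3188 = (41084 + (-58 - 242528/3 + 6864)) + 3188 = (41084 - 222110/3) + 3188 = -98858/3 + 3188 = -89294/3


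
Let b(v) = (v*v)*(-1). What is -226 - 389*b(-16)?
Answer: 99358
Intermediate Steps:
b(v) = -v² (b(v) = v²*(-1) = -v²)
-226 - 389*b(-16) = -226 - (-389)*(-16)² = -226 - (-389)*256 = -226 - 389*(-256) = -226 + 99584 = 99358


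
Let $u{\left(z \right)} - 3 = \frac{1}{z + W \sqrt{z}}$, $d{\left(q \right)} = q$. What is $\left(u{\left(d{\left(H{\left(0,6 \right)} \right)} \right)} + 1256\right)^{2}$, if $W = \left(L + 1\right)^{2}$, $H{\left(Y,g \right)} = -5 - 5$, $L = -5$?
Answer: $\frac{- 3899324439 i + 507185632 \sqrt{10}}{20 \left(- 123 i + 16 \sqrt{10}\right)} \approx 1.5851 \cdot 10^{6} - 47.896 i$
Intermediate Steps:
$H{\left(Y,g \right)} = -10$ ($H{\left(Y,g \right)} = -5 - 5 = -10$)
$W = 16$ ($W = \left(-5 + 1\right)^{2} = \left(-4\right)^{2} = 16$)
$u{\left(z \right)} = 3 + \frac{1}{z + 16 \sqrt{z}}$
$\left(u{\left(d{\left(H{\left(0,6 \right)} \right)} \right)} + 1256\right)^{2} = \left(\frac{1 + 3 \left(-10\right) + 48 \sqrt{-10}}{-10 + 16 \sqrt{-10}} + 1256\right)^{2} = \left(\frac{1 - 30 + 48 i \sqrt{10}}{-10 + 16 i \sqrt{10}} + 1256\right)^{2} = \left(\frac{-29 + 48 i \sqrt{10}}{-10 + 16 i \sqrt{10}} + 1256\right)^{2} = \left(1256 + \frac{-29 + 48 i \sqrt{10}}{-10 + 16 i \sqrt{10}}\right)^{2}$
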